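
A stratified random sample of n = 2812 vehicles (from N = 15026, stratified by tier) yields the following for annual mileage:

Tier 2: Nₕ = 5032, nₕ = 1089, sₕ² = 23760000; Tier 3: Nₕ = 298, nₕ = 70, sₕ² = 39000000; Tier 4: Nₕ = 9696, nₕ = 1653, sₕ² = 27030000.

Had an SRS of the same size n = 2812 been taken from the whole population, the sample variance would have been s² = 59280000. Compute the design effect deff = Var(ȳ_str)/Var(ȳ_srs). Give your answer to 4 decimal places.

Var(ȳ_str) = Σ Wₕ²(1−fₕ)sₕ²/nₕ with Wₕ = Nₕ/15026:
  Tier 2: (5032/15026)²·(1−1089/5032)·23760000/1089 = 1917.3403
  Tier 3: (298/15026)²·(1−70/298)·39000000/70 = 167.66056
  Tier 4: (9696/15026)²·(1−1653/9696)·27030000/1653 = 5648.0313
  → Var(ȳ_str) = 7733.0322.
Var(ȳ_srs) = (1 − 2812/15026)·59280000/2812 = 17135.919.
deff = 7733.0322 / 17135.919 = 0.4513.

0.4513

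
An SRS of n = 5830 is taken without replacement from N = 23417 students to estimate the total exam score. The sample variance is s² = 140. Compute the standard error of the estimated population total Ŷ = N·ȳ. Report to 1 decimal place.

Var(Ŷ) = N²·Var(ȳ) = N²·(1 − n/N)·s²/n.
f = 5830/23417 = 0.24896443; Var(ȳ) = 0.75103557·140/5830 = 0.01803516.
Var(Ŷ) = 23417² · 0.01803516 = 9.8896862 × 10^6.
SE(Ŷ) = √(9.8896862 × 10^6) = 3144.8.

3144.8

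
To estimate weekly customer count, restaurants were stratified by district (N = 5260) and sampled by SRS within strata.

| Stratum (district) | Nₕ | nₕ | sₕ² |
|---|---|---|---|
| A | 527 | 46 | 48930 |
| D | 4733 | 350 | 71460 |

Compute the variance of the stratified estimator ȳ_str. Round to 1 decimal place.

162.8

Var(ȳ_str) = Σₕ Wₕ²(1 − fₕ)sₕ²/nₕ with Wₕ = Nₕ/N, N = 5260.
A: Wₕ = 0.10019011; term = 0.10019011²·(1 − 0.08728653)·48930/46 = 9.745443.
D: Wₕ = 0.89980989; term = 0.89980989²·(1 − 0.07394887)·71460/350 = 153.08458.
Sum = 162.83002.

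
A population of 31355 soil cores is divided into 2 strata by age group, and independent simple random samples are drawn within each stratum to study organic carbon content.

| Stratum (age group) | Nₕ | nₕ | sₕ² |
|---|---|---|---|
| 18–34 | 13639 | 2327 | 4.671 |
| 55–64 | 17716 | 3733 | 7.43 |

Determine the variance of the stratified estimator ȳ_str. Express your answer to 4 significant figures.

8.165 × 10^-4

Var(ȳ_str) = Σₕ Wₕ²(1 − fₕ)sₕ²/nₕ with Wₕ = Nₕ/N, N = 31355.
18–34: Wₕ = 0.43498645; term = 0.43498645²·(1 − 0.17061368)·4.671/2327 = 3.1500816 × 10^-4.
55–64: Wₕ = 0.56501355; term = 0.56501355²·(1 − 0.21071348)·7.43/3733 = 5.0151421 × 10^-4.
Sum = 8.1652237 × 10^-4.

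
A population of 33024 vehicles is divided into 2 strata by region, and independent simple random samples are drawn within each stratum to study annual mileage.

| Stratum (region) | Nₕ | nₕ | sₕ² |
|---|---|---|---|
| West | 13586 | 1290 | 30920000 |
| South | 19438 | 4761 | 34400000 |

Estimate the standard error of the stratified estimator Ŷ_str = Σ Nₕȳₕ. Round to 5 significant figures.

2.4628 × 10^6

Var(Ŷ_str) = Σₕ Nₕ²(1 − fₕ)sₕ²/nₕ.
West: 13586²·(1 − 1290/13586)·30920000/1290 = 4.004103 × 10^12.
South: 19438²·(1 − 4761/19438)·34400000/4761 = 2.0613376 × 10^12.
Sum = 6.0654406 × 10^12.
SE = √(6.0654406 × 10^12) = 2.4628 × 10^6.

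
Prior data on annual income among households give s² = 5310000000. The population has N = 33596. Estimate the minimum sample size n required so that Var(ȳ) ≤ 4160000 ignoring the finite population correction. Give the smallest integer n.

Without fpc, n₀ = s²/D = 5310000000/4160000 = 1276.4423.
Rounding up, n = 1277.

1277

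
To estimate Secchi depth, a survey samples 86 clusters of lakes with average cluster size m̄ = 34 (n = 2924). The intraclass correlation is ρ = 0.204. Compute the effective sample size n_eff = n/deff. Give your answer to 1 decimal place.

378.2

deff = 1 + (34 − 1)·0.204 = 1 + 6.732 = 7.732.
n_eff = 2924 / 7.732 = 378.2.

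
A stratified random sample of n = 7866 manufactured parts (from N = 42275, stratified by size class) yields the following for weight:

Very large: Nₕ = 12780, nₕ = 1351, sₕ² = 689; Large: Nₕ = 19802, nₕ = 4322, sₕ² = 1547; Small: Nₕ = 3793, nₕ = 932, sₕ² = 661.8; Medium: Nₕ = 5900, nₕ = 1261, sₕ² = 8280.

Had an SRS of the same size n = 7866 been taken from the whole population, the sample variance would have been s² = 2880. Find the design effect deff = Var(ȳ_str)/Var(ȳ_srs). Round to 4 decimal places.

Var(ȳ_str) = Σ Wₕ²(1−fₕ)sₕ²/nₕ with Wₕ = Nₕ/42275:
  Very large: (12780/42275)²·(1−1351/12780)·689/1351 = 0.041680769
  Large: (19802/42275)²·(1−4322/19802)·1547/4322 = 0.061392926
  Small: (3793/42275)²·(1−932/3793)·661.8/932 = 0.0043116581
  Medium: (5900/42275)²·(1−1261/5900)·8280/1261 = 0.1005598
  → Var(ȳ_str) = 0.20794515.
Var(ȳ_srs) = (1 − 7866/42275)·2880/7866 = 0.29800735.
deff = 0.20794515 / 0.29800735 = 0.6978.

0.6978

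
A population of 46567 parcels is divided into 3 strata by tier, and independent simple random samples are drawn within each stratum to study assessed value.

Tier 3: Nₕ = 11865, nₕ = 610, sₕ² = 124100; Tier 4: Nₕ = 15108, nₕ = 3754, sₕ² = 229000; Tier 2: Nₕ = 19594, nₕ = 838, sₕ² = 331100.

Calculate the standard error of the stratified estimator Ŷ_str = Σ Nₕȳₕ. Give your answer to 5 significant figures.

427590

Var(Ŷ_str) = Σₕ Nₕ²(1 − fₕ)sₕ²/nₕ.
Tier 3: 11865²·(1 − 610/11865)·124100/610 = 2.7167845 × 10^10.
Tier 4: 15108²·(1 − 3754/15108)·229000/3754 = 1.0463984 × 10^10.
Tier 2: 19594²·(1 − 838/19594)·331100/838 = 1.4520397 × 10^11.
Sum = 1.828358 × 10^11.
SE = √(1.828358 × 10^11) = 427590.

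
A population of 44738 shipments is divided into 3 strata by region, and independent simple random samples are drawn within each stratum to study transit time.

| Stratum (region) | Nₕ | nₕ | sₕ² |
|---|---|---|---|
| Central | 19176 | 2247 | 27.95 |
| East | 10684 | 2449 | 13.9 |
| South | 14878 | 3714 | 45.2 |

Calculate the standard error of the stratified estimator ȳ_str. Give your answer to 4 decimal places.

Var(ȳ_str) = Σₕ Wₕ²(1 − fₕ)sₕ²/nₕ with Wₕ = Nₕ/N, N = 44738.
Central: Wₕ = 0.42862891; term = 0.42862891²·(1 − 0.11717772)·27.95/2247 = 0.0020175065.
East: Wₕ = 0.23881264; term = 0.23881264²·(1 − 0.22922127)·13.9/2449 = 2.494999 × 10^-4.
South: Wₕ = 0.33255845; term = 0.33255845²·(1 − 0.24963033)·45.2/3714 = 0.0010099684.
Sum = 0.0032769748.
SE = √(0.0032769748) = 0.0572.

0.0572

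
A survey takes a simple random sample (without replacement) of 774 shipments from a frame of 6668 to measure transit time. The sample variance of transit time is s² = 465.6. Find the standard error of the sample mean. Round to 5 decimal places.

Under SRS without replacement, Var(ȳ) = (1 − f)·s²/n with f = n/N = 774/6668 = 0.11607678.
Var(ȳ) = (1 − 0.11607678)·465.6/774 = 0.88392322·0.60155039 = 0.53172435.
SE(ȳ) = √(0.53172435) = 0.72919.

0.72919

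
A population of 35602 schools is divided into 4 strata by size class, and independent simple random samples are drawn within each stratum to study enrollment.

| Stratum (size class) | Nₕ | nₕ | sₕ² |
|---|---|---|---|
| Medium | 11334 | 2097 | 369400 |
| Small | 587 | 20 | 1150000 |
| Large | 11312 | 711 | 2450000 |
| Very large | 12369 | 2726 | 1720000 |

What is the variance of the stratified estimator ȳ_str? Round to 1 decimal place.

Var(ȳ_str) = Σₕ Wₕ²(1 − fₕ)sₕ²/nₕ with Wₕ = Nₕ/N, N = 35602.
Medium: Wₕ = 0.31835290; term = 0.31835290²·(1 − 0.18501853)·369400/2097 = 14.550028.
Small: Wₕ = 0.01648784; term = 0.01648784²·(1 − 0.03407155)·1150000/20 = 15.098723.
Large: Wₕ = 0.31773496; term = 0.31773496²·(1 − 0.06285361)·2450000/711 = 326.01225.
Very large: Wₕ = 0.34742430; term = 0.34742430²·(1 − 0.22038968)·1720000/2726 = 59.374581.
Sum = 415.03558.

415.0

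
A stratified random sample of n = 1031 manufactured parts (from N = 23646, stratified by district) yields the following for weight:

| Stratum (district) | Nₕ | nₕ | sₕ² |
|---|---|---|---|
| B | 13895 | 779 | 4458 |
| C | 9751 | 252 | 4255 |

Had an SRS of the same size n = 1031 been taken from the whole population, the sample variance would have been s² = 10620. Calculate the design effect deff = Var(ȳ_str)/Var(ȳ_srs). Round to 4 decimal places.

Var(ȳ_str) = Σ Wₕ²(1−fₕ)sₕ²/nₕ with Wₕ = Nₕ/23646:
  B: (13895/23646)²·(1−779/13895)·4458/779 = 1.8652936
  C: (9751/23646)²·(1−252/9751)·4255/252 = 2.7971174
  → Var(ȳ_str) = 4.662411.
Var(ȳ_srs) = (1 − 1031/23646)·10620/1031 = 9.8515544.
deff = 4.662411 / 9.8515544 = 0.4733.

0.4733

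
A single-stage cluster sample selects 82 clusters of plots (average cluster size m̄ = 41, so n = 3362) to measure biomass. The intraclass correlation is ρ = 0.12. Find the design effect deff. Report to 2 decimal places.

deff = 1 + (41 − 1)·0.12 = 1 + 4.8 = 5.8.

5.80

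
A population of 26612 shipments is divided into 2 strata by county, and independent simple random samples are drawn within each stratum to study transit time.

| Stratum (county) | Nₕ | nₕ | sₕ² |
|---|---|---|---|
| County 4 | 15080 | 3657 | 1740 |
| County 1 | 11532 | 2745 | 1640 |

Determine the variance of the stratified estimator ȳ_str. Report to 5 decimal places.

Var(ȳ_str) = Σₕ Wₕ²(1 − fₕ)sₕ²/nₕ with Wₕ = Nₕ/N, N = 26612.
County 4: Wₕ = 0.56666166; term = 0.56666166²·(1 − 0.24250663)·1740/3657 = 0.11573129.
County 1: Wₕ = 0.43333834; term = 0.43333834²·(1 − 0.23803330)·1640/2745 = 0.085485357.
Sum = 0.20121665.

0.20122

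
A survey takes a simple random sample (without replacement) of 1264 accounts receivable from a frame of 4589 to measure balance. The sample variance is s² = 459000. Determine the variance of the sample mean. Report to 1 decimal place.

263.1

Under SRS without replacement, Var(ȳ) = (1 − f)·s²/n with f = n/N = 1264/4589 = 0.27544127.
Var(ȳ) = (1 − 0.27544127)·459000/1264 = 0.72455873·363.13291 = 263.11112.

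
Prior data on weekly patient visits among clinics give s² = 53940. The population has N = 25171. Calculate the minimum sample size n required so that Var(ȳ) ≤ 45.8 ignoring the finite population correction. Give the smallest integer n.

1178

Without fpc, n₀ = s²/D = 53940/45.8 = 1177.7293.
Rounding up, n = 1178.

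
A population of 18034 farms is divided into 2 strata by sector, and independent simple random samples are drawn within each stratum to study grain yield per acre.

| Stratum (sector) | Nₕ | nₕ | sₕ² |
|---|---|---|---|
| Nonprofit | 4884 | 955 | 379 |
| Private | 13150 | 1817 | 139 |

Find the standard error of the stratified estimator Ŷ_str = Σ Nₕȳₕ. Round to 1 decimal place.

4360.7

Var(Ŷ_str) = Σₕ Nₕ²(1 − fₕ)sₕ²/nₕ.
Nonprofit: 4884²·(1 − 955/4884)·379/955 = 7.6154141 × 10^6.
Private: 13150²·(1 − 1817/13150)·139/1817 = 1.1400674 × 10^7.
Sum = 1.9016088 × 10^7.
SE = √(1.9016088 × 10^7) = 4360.7.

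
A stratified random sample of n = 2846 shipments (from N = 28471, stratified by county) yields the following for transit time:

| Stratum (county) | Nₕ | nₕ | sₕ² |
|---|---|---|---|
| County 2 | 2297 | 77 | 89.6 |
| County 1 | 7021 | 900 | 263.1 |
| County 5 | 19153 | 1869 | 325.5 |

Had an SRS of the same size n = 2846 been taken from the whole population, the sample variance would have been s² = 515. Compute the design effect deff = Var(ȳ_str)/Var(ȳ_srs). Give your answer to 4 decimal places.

Var(ȳ_str) = Σ Wₕ²(1−fₕ)sₕ²/nₕ with Wₕ = Nₕ/28471:
  County 2: (2297/28471)²·(1−77/2297)·89.6/77 = 0.0073202483
  County 1: (7021/28471)²·(1−900/7021)·263.1/900 = 0.015498663
  County 5: (19153/28471)²·(1−1869/19153)·325.5/1869 = 0.071124187
  → Var(ȳ_str) = 0.093943098.
Var(ȳ_srs) = (1 − 2846/28471)·515/2846 = 0.16286715.
deff = 0.093943098 / 0.16286715 = 0.5768.

0.5768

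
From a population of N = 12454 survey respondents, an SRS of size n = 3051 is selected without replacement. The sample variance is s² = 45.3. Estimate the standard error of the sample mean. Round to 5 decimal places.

0.10588

Under SRS without replacement, Var(ȳ) = (1 − f)·s²/n with f = n/N = 3051/12454 = 0.24498153.
Var(ȳ) = (1 − 0.24498153)·45.3/3051 = 0.75501847·0.014847591 = 0.011210205.
SE(ȳ) = √(0.011210205) = 0.10588.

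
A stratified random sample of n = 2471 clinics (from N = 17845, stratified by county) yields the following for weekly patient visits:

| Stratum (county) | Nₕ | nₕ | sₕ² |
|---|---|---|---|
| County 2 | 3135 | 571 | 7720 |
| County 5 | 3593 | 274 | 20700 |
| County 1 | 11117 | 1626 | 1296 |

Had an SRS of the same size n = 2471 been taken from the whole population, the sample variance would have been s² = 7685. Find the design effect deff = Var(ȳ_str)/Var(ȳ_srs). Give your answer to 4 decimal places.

Var(ȳ_str) = Σ Wₕ²(1−fₕ)sₕ²/nₕ with Wₕ = Nₕ/17845:
  County 2: (3135/17845)²·(1−571/3135)·7720/571 = 0.34127435
  County 5: (3593/17845)²·(1−274/3593)·20700/274 = 2.8291186
  County 1: (11117/17845)²·(1−1626/11117)·1296/1626 = 0.26408938
  → Var(ȳ_str) = 3.4344823.
Var(ȳ_srs) = (1 − 2471/17845)·7685/2471 = 2.679424.
deff = 3.4344823 / 2.679424 = 1.2818.

1.2818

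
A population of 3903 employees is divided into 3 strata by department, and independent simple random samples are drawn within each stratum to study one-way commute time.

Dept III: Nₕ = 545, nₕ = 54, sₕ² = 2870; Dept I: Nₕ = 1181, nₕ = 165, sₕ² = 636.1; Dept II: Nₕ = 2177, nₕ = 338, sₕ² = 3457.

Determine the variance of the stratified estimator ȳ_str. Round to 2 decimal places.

3.93

Var(ȳ_str) = Σₕ Wₕ²(1 − fₕ)sₕ²/nₕ with Wₕ = Nₕ/N, N = 3903.
Dept III: Wₕ = 0.13963618; term = 0.13963618²·(1 − 0.09908257)·2870/54 = 0.9336176.
Dept I: Wₕ = 0.30258775; term = 0.30258775²·(1 − 0.13971211)·636.1/165 = 0.30366026.
Dept II: Wₕ = 0.55777607; term = 0.55777607²·(1 − 0.15525953)·3457/338 = 2.6879782.
Sum = 3.9252561.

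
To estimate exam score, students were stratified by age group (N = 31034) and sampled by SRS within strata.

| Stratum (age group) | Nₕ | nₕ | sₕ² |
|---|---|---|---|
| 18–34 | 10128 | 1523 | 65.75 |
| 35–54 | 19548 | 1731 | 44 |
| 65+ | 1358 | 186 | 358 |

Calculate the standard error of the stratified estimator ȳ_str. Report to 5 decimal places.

0.12759

Var(ȳ_str) = Σₕ Wₕ²(1 − fₕ)sₕ²/nₕ with Wₕ = Nₕ/N, N = 31034.
18–34: Wₕ = 0.32635174; term = 0.32635174²·(1 − 0.15037520)·65.75/1523 = 0.0039065637.
35–54: Wₕ = 0.62988980; term = 0.62988980²·(1 − 0.08855126)·44/1731 = 0.009192148.
65+: Wₕ = 0.04375846; term = 0.04375846²·(1 − 0.13696613)·358/186 = 0.0031806945.
Sum = 0.016279406.
SE = √(0.016279406) = 0.12759.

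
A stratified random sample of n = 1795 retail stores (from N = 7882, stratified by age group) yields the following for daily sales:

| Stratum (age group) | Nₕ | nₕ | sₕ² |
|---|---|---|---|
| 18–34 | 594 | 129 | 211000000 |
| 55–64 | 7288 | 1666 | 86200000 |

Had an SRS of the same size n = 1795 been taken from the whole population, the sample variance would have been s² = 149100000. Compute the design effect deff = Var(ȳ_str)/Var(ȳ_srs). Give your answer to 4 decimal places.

0.6453

Var(ȳ_str) = Σ Wₕ²(1−fₕ)sₕ²/nₕ with Wₕ = Nₕ/7882:
  18–34: (594/7882)²·(1−129/594)·211000000/129 = 7272.0906
  55–64: (7288/7882)²·(1−1666/7288)·86200000/1666 = 34123.896
  → Var(ȳ_str) = 41395.987.
Var(ȳ_srs) = (1 − 1795/7882)·149100000/1795 = 64147.548.
deff = 41395.987 / 64147.548 = 0.6453.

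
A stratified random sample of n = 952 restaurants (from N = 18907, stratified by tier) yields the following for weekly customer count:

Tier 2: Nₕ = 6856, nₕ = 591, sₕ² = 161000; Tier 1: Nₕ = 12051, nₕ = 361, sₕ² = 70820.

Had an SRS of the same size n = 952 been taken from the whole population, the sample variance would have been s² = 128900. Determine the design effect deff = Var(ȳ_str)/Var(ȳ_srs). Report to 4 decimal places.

0.8558

Var(ȳ_str) = Σ Wₕ²(1−fₕ)sₕ²/nₕ with Wₕ = Nₕ/18907:
  Tier 2: (6856/18907)²·(1−591/6856)·161000/591 = 32.732941
  Tier 1: (12051/18907)²·(1−361/12051)·70820/361 = 77.310961
  → Var(ȳ_str) = 110.0439.
Var(ȳ_srs) = (1 − 952/18907)·128900/952 = 128.58158.
deff = 110.0439 / 128.58158 = 0.8558.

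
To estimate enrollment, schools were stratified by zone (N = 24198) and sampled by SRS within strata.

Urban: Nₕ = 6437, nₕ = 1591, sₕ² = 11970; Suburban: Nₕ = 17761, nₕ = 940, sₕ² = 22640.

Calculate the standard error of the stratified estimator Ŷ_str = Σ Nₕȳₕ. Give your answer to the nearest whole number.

86199

Var(Ŷ_str) = Σₕ Nₕ²(1 − fₕ)sₕ²/nₕ.
Urban: 6437²·(1 − 1591/6437)·11970/1591 = 2.34688 × 10^8.
Suburban: 17761²·(1 − 940/17761)·22640/940 = 7.1956129 × 10^9.
Sum = 7.4303009 × 10^9.
SE = √(7.4303009 × 10^9) = 86199.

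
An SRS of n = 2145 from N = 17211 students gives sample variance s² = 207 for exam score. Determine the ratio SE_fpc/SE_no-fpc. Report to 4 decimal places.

f = n/N = 2145/17211 = 0.12462960.
SE_no-fpc = √(s²/n) = 0.31065012; SE_fpc = √((1−f)s²/n) = 0.29064808.
Ratio = √(1−f) = 0.93561231.

0.9356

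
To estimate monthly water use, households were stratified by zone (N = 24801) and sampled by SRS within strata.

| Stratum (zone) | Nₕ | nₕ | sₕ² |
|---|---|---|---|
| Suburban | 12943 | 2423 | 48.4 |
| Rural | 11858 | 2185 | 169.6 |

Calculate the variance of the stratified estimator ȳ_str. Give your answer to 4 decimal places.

0.0189

Var(ȳ_str) = Σₕ Wₕ²(1 − fₕ)sₕ²/nₕ with Wₕ = Nₕ/N, N = 24801.
Suburban: Wₕ = 0.52187412; term = 0.52187412²·(1 − 0.18720544)·48.4/2423 = 0.0044218525.
Rural: Wₕ = 0.47812588; term = 0.47812588²·(1 − 0.18426379)·169.6/2185 = 0.014474669.
Sum = 0.018896522.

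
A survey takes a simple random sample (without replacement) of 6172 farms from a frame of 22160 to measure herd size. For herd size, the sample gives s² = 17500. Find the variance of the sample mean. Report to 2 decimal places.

Under SRS without replacement, Var(ȳ) = (1 − f)·s²/n with f = n/N = 6172/22160 = 0.27851986.
Var(ȳ) = (1 − 0.27851986)·17500/6172 = 0.72148014·2.8353856 = 2.0456744.

2.05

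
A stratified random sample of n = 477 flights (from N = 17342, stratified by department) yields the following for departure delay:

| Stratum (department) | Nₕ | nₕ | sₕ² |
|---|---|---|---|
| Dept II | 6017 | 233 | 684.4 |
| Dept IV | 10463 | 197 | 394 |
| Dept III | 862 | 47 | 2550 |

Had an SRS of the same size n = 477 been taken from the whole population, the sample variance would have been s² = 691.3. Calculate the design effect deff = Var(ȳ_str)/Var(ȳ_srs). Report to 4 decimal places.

0.8379

Var(ȳ_str) = Σ Wₕ²(1−fₕ)sₕ²/nₕ with Wₕ = Nₕ/17342:
  Dept II: (6017/17342)²·(1−233/6017)·684.4/233 = 0.33991006
  Dept IV: (10463/17342)²·(1−197/10463)·394/197 = 0.71431393
  Dept III: (862/17342)²·(1−47/862)·2550/47 = 0.12673858
  → Var(ȳ_str) = 1.1809626.
Var(ȳ_srs) = (1 − 477/17342)·691.3/477 = 1.4094035.
deff = 1.1809626 / 1.4094035 = 0.8379.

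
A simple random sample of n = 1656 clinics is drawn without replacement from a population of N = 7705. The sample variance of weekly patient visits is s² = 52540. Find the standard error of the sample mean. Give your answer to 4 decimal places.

Under SRS without replacement, Var(ȳ) = (1 − f)·s²/n with f = n/N = 1656/7705 = 0.21492537.
Var(ȳ) = (1 − 0.21492537)·52540/1656 = 0.78507463·31.727053 = 24.908104.
SE(ȳ) = √(24.908104) = 4.9908.

4.9908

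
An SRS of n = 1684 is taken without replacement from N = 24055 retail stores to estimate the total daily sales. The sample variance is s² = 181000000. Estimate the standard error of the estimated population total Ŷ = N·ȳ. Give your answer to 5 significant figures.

Var(Ŷ) = N²·Var(ȳ) = N²·(1 − n/N)·s²/n.
f = 1684/24055 = 0.07000624; Var(ȳ) = 0.92999376·181000000/1684 = 99957.762.
Var(Ŷ) = 24055² · 99957.762 = 5.7839862 × 10^13.
SE(Ŷ) = √(5.7839862 × 10^13) = 7.6053 × 10^6.

7.6053 × 10^6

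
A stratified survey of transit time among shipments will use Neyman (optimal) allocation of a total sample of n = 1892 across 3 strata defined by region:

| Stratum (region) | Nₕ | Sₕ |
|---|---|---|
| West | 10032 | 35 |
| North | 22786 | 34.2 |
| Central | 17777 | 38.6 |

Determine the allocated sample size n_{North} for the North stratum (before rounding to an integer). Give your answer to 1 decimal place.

Neyman allocation: nₕ = n·NₕSₕ / Σⱼ NⱼSⱼ.
Σ NⱼSⱼ = 10032·35 + 22786·34.2 + 17777·38.6 = 1.8165934 × 10^6.
n_{North} = 1892·22786·34.2 / (1.8165934 × 10^6) = 811.6.

811.6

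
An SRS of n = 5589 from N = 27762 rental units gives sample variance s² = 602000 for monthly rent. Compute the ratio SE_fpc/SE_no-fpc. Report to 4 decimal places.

0.8937

f = n/N = 5589/27762 = 0.20131835.
SE_no-fpc = √(s²/n) = 10.378419; SE_fpc = √((1−f)s²/n) = 9.2750881.
Ratio = √(1−f) = 0.89368991.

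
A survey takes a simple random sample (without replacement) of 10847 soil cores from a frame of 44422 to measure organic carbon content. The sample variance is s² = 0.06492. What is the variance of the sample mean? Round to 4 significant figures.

Under SRS without replacement, Var(ȳ) = (1 − f)·s²/n with f = n/N = 10847/44422 = 0.24418081.
Var(ȳ) = (1 − 0.24418081)·0.06492/10847 = 0.75581919·5.985065 × 10^-6 = 4.523627 × 10^-6.

4.524 × 10^-6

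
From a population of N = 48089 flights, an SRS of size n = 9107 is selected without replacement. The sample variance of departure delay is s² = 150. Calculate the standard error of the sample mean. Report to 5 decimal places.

Under SRS without replacement, Var(ȳ) = (1 − f)·s²/n with f = n/N = 9107/48089 = 0.18937803.
Var(ȳ) = (1 − 0.18937803)·150/9107 = 0.81062197·0.016470847 = 0.01335163.
SE(ȳ) = √(0.01335163) = 0.11555.

0.11555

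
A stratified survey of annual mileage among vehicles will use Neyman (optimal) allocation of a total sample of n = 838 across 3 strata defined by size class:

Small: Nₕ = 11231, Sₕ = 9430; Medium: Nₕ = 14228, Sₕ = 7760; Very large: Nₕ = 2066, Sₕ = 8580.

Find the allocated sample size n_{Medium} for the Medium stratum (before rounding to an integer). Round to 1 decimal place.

Neyman allocation: nₕ = n·NₕSₕ / Σⱼ NⱼSⱼ.
Σ NⱼSⱼ = 11231·9430 + 14228·7760 + 2066·8580 = 2.3404389 × 10^8.
n_{Medium} = 838·14228·7760 / (2.3404389 × 10^8) = 395.3.

395.3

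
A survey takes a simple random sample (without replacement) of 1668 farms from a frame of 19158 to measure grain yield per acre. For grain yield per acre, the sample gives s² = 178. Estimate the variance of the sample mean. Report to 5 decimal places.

0.09742

Under SRS without replacement, Var(ȳ) = (1 − f)·s²/n with f = n/N = 1668/19158 = 0.08706546.
Var(ȳ) = (1 − 0.08706546)·178/1668 = 0.91293454·0.10671463 = 0.097423471.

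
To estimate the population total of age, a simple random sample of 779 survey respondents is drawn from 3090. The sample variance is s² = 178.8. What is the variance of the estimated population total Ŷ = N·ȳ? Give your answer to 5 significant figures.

Var(Ŷ) = N²·Var(ȳ) = N²·(1 − n/N)·s²/n.
f = 779/3090 = 0.25210356; Var(ȳ) = 0.74789644·178.8/779 = 0.17166095.
Var(Ŷ) = 3090² · 0.17166095 = 1.6390359 × 10^6.

1.6390 × 10^6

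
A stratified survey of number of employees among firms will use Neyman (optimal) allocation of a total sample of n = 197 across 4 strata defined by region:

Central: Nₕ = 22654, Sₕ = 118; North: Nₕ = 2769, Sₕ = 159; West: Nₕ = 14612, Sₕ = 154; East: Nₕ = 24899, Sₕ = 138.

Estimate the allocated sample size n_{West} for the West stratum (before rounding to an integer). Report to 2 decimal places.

50.38

Neyman allocation: nₕ = n·NₕSₕ / Σⱼ NⱼSⱼ.
Σ NⱼSⱼ = 22654·118 + 2769·159 + 14612·154 + 24899·138 = 8.799753 × 10^6.
n_{West} = 197·14612·154 / (8.799753 × 10^6) = 50.38.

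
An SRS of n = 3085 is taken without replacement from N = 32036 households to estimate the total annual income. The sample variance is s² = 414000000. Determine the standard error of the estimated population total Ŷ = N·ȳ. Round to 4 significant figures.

1.116 × 10^7

Var(Ŷ) = N²·Var(ȳ) = N²·(1 − n/N)·s²/n.
f = 3085/32036 = 0.09629791; Var(ȳ) = 0.90370209·414000000/3085 = 121274.77.
Var(Ŷ) = 32036² · 121274.77 = 1.2446494 × 10^14.
SE(Ŷ) = √(1.2446494 × 10^14) = 1.116 × 10^7.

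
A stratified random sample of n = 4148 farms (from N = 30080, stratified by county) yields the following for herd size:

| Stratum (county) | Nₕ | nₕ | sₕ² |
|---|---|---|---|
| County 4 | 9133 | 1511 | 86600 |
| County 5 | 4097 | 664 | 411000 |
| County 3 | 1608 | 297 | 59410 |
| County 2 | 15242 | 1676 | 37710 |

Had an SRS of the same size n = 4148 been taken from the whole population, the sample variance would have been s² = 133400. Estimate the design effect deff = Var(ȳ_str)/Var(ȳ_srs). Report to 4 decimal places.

0.7083

Var(ȳ_str) = Σ Wₕ²(1−fₕ)sₕ²/nₕ with Wₕ = Nₕ/30080:
  County 4: (9133/30080)²·(1−1511/9133)·86600/1511 = 4.4094068
  County 5: (4097/30080)²·(1−664/4097)·411000/664 = 9.6218337
  County 3: (1608/30080)²·(1−297/1608)·59410/297 = 0.46605393
  County 2: (15242/30080)²·(1−1676/15242)·37710/1676 = 5.1418645
  → Var(ȳ_str) = 19.639159.
Var(ȳ_srs) = (1 − 4148/30080)·133400/4148 = 27.725237.
deff = 19.639159 / 27.725237 = 0.7083.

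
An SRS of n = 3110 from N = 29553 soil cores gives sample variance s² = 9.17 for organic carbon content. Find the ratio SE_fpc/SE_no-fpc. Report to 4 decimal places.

f = n/N = 3110/29553 = 0.10523466.
SE_no-fpc = √(s²/n) = 0.054300581; SE_fpc = √((1−f)s²/n) = 0.051364025.
Ratio = √(1−f) = 0.94592036.

0.9459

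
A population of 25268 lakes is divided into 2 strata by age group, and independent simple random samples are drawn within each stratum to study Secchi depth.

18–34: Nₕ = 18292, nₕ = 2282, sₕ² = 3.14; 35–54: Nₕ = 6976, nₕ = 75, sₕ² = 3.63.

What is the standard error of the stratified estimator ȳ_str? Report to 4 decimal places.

Var(ȳ_str) = Σₕ Wₕ²(1 − fₕ)sₕ²/nₕ with Wₕ = Nₕ/N, N = 25268.
18–34: Wₕ = 0.72391958; term = 0.72391958²·(1 − 0.12475399)·3.14/2282 = 6.3113868 × 10^-4.
35–54: Wₕ = 0.27608042; term = 0.27608042²·(1 − 0.01075115)·3.63/75 = 0.0036494055.
Sum = 0.0042805442.
SE = √(0.0042805442) = 0.0654.

0.0654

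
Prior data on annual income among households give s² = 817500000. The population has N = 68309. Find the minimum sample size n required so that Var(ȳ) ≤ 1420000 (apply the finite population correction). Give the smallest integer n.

571

Without fpc, n₀ = s²/D = 817500000/1420000 = 575.7042.
With fpc, (1 − n/N)·s²/n ≤ D requires n ≥ n₀/(1 + n₀/N) = 575.7042/(1 + 575.7042/68309) = 570.8927.
Rounding up, n = 571.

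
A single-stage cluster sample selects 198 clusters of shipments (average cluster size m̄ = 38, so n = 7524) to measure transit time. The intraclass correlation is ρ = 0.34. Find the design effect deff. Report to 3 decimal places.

13.580

deff = 1 + (38 − 1)·0.34 = 1 + 12.58 = 13.58.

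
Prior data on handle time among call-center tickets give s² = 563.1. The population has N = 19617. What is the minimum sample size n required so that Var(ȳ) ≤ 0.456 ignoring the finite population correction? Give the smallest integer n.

Without fpc, n₀ = s²/D = 563.1/0.456 = 1234.8684.
Rounding up, n = 1235.

1235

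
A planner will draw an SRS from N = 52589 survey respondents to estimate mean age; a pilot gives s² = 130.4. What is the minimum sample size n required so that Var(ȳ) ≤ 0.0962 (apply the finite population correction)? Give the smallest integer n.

Without fpc, n₀ = s²/D = 130.4/0.0962 = 1355.5094.
With fpc, (1 − n/N)·s²/n ≤ D requires n ≥ n₀/(1 + n₀/N) = 1355.5094/(1 + 1355.5094/52589) = 1321.4484.
Rounding up, n = 1322.

1322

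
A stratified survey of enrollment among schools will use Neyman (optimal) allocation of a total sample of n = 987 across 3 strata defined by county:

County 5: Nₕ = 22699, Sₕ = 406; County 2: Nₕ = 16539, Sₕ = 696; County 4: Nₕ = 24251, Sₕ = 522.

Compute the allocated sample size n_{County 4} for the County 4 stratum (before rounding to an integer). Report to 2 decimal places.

374.24

Neyman allocation: nₕ = n·NₕSₕ / Σⱼ NⱼSⱼ.
Σ NⱼSⱼ = 22699·406 + 16539·696 + 24251·522 = 3.338596 × 10^7.
n_{County 4} = 987·24251·522 / (3.338596 × 10^7) = 374.24.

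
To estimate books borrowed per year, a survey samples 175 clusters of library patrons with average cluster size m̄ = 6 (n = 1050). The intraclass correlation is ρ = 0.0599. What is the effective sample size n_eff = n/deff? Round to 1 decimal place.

808.0

deff = 1 + (6 − 1)·0.0599 = 1 + 0.2995 = 1.2995.
n_eff = 1050 / 1.2995 = 808.0.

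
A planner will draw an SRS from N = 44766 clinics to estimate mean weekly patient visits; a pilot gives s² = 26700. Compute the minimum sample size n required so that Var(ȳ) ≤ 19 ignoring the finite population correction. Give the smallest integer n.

Without fpc, n₀ = s²/D = 26700/19 = 1405.2632.
Rounding up, n = 1406.

1406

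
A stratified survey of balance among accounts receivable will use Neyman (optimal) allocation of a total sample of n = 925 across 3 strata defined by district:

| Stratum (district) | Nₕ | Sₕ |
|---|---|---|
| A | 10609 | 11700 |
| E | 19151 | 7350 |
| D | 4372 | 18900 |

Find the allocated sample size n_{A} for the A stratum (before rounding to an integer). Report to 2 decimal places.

Neyman allocation: nₕ = n·NₕSₕ / Σⱼ NⱼSⱼ.
Σ NⱼSⱼ = 10609·11700 + 19151·7350 + 4372·18900 = 3.4751595 × 10^8.
n_{A} = 925·10609·11700 / (3.4751595 × 10^8) = 330.39.

330.39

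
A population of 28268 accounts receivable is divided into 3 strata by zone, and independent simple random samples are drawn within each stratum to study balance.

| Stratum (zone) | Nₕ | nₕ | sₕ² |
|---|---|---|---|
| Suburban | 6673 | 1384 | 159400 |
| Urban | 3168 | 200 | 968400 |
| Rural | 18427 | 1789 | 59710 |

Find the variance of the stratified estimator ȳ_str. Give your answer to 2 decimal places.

74.87

Var(ȳ_str) = Σₕ Wₕ²(1 − fₕ)sₕ²/nₕ with Wₕ = Nₕ/N, N = 28268.
Suburban: Wₕ = 0.23606198; term = 0.23606198²·(1 − 0.20740297)·159400/1384 = 5.0869416.
Urban: Wₕ = 0.11207019; term = 0.11207019²·(1 − 0.06313131)·968400/200 = 56.974915.
Rural: Wₕ = 0.65186784; term = 0.65186784²·(1 − 0.09708580)·59710/1789 = 12.80567.
Sum = 74.867527.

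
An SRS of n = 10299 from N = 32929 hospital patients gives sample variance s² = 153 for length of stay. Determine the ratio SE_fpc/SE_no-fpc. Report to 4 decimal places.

0.8290

f = n/N = 10299/32929 = 0.31276383.
SE_no-fpc = √(s²/n) = 0.12188442; SE_fpc = √((1−f)s²/n) = 0.10104183.
Ratio = √(1−f) = 0.82899709.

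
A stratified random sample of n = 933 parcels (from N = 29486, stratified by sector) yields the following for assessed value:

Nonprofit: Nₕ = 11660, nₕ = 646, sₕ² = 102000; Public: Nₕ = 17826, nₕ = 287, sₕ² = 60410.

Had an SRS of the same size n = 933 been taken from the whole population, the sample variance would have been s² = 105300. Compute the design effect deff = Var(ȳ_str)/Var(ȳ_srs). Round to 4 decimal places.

0.9060

Var(ȳ_str) = Σ Wₕ²(1−fₕ)sₕ²/nₕ with Wₕ = Nₕ/29486:
  Nonprofit: (11660/29486)²·(1−646/11660)·102000/646 = 23.322739
  Public: (17826/29486)²·(1−287/17826)·60410/287 = 75.692691
  → Var(ȳ_str) = 99.01543.
Var(ȳ_srs) = (1 − 933/29486)·105300/933 = 109.29055.
deff = 99.01543 / 109.29055 = 0.9060.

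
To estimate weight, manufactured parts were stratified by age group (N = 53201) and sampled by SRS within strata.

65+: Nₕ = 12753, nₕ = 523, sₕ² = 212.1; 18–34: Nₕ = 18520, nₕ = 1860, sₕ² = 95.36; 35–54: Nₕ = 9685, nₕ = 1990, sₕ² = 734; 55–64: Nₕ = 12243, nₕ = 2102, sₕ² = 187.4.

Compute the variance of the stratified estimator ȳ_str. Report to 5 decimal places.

Var(ȳ_str) = Σₕ Wₕ²(1 − fₕ)sₕ²/nₕ with Wₕ = Nₕ/N, N = 53201.
65+: Wₕ = 0.23971354; term = 0.23971354²·(1 − 0.04100996)·212.1/523 = 0.022347976.
18–34: Wₕ = 0.34811376; term = 0.34811376²·(1 − 0.10043197)·95.36/1860 = 0.0055889431.
35–54: Wₕ = 0.18204545; term = 0.18204545²·(1 − 0.20547238)·734/1990 = 0.0097120664.
55–64: Wₕ = 0.23012725; term = 0.23012725²·(1 − 0.17168995)·187.4/2102 = 0.0039108028.
Sum = 0.041559788.

0.04156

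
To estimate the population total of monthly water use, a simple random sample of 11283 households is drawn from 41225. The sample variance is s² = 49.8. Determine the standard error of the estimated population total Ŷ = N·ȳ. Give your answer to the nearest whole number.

Var(Ŷ) = N²·Var(ȳ) = N²·(1 − n/N)·s²/n.
f = 11283/41225 = 0.27369315; Var(ȳ) = 0.72630685·49.8/11283 = 0.0032057149.
Var(Ŷ) = 41225² · 0.0032057149 = 5.4481145 × 10^6.
SE(Ŷ) = √(5.4481145 × 10^6) = 2334.

2334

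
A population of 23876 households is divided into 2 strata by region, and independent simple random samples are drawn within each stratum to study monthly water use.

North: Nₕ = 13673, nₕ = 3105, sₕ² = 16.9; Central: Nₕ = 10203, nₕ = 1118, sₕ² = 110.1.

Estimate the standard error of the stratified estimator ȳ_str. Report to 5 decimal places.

Var(ȳ_str) = Σₕ Wₕ²(1 − fₕ)sₕ²/nₕ with Wₕ = Nₕ/N, N = 23876.
North: Wₕ = 0.57266711; term = 0.57266711²·(1 − 0.22708989)·16.9/3105 = 0.0013796171.
Central: Wₕ = 0.42733289; term = 0.42733289²·(1 − 0.10957562)·110.1/1118 = 0.016013092.
Sum = 0.017392709.
SE = √(0.017392709) = 0.13188.

0.13188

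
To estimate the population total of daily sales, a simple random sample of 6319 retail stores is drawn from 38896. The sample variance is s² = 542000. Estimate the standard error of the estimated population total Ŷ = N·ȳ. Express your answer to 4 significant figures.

Var(Ŷ) = N²·Var(ȳ) = N²·(1 − n/N)·s²/n.
f = 6319/38896 = 0.16245886; Var(ȳ) = 0.83754114·542000/6319 = 71.838471.
Var(Ŷ) = 38896² · 71.838471 = 1.0868434 × 10^11.
SE(Ŷ) = √(1.0868434 × 10^11) = 329700.

329700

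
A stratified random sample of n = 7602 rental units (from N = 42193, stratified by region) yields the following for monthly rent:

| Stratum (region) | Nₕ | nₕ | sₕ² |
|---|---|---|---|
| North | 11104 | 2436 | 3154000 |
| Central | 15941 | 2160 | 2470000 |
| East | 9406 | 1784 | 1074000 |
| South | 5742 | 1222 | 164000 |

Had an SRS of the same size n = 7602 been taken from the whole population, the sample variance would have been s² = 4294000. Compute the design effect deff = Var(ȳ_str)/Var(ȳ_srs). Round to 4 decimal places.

Var(ȳ_str) = Σ Wₕ²(1−fₕ)sₕ²/nₕ with Wₕ = Nₕ/42193:
  North: (11104/42193)²·(1−2436/11104)·3154000/2436 = 70.00063
  Central: (15941/42193)²·(1−2160/15941)·2470000/2160 = 141.11029
  East: (9406/42193)²·(1−1784/9406)·1074000/1784 = 24.243903
  South: (5742/42193)²·(1−1222/5742)·164000/1222 = 1.9565613
  → Var(ȳ_str) = 237.31138.
Var(ȳ_srs) = (1 − 7602/42193)·4294000/7602 = 463.08092.
deff = 237.31138 / 463.08092 = 0.5125.

0.5125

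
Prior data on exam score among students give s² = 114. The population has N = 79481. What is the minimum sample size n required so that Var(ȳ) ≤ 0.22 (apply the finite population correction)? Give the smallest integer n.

515

Without fpc, n₀ = s²/D = 114/0.22 = 518.1818.
With fpc, (1 − n/N)·s²/n ≤ D requires n ≥ n₀/(1 + n₀/N) = 518.1818/(1 + 518.1818/79481) = 514.8254.
Rounding up, n = 515.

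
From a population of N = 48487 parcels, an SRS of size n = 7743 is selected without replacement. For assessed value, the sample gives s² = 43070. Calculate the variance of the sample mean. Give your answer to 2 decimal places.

4.67

Under SRS without replacement, Var(ȳ) = (1 − f)·s²/n with f = n/N = 7743/48487 = 0.15969229.
Var(ȳ) = (1 − 0.15969229)·43070/7743 = 0.84030771·5.5624435 = 4.6741642.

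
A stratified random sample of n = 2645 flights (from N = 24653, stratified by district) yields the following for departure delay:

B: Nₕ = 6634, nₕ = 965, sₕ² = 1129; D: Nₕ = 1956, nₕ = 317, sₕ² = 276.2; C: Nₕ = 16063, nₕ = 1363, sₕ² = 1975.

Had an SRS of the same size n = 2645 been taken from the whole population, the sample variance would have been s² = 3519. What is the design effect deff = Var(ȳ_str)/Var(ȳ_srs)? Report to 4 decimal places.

Var(ȳ_str) = Σ Wₕ²(1−fₕ)sₕ²/nₕ with Wₕ = Nₕ/24653:
  B: (6634/24653)²·(1−965/6634)·1129/965 = 0.072395071
  D: (1956/24653)²·(1−317/1956)·276.2/317 = 0.0045959222
  C: (16063/24653)²·(1−1363/16063)·1975/1363 = 0.5629576
  → Var(ȳ_str) = 0.63994859.
Var(ȳ_srs) = (1 − 2645/24653)·3519/2645 = 1.1876935.
deff = 0.63994859 / 1.1876935 = 0.5388.

0.5388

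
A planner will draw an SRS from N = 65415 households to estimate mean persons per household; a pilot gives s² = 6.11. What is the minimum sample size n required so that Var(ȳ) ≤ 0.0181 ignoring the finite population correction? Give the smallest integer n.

Without fpc, n₀ = s²/D = 6.11/0.0181 = 337.5691.
Rounding up, n = 338.

338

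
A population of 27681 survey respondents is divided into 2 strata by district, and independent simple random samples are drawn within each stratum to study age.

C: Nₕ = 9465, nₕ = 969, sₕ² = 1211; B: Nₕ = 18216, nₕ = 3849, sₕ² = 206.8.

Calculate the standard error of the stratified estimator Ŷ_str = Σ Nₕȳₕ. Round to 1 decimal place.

10703.2

Var(Ŷ_str) = Σₕ Nₕ²(1 − fₕ)sₕ²/nₕ.
C: 9465²·(1 − 969/9465)·1211/969 = 1.0049755 × 10^8.
B: 18216²·(1 − 3849/18216)·206.8/3849 = 1.4061179 × 10^7.
Sum = 1.1455873 × 10^8.
SE = √(1.1455873 × 10^8) = 10703.2.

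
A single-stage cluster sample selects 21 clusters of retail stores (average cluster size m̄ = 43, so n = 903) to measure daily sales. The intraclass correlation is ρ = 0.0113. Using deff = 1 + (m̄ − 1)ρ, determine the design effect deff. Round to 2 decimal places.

deff = 1 + (43 − 1)·0.0113 = 1 + 0.4746 = 1.4746.

1.47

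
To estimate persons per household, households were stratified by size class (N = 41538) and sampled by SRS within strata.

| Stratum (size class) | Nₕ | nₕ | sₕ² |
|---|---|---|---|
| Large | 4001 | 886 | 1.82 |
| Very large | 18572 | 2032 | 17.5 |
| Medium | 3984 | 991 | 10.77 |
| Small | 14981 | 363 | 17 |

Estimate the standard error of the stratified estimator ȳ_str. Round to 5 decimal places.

Var(ȳ_str) = Σₕ Wₕ²(1 − fₕ)sₕ²/nₕ with Wₕ = Nₕ/N, N = 41538.
Large: Wₕ = 0.09632144; term = 0.09632144²·(1 − 0.22144464)·1.82/886 = 1.4837923 × 10^-5.
Very large: Wₕ = 0.44710867; term = 0.44710867²·(1 − 0.10941202)·17.5/2032 = 0.0015332655.
Medium: Wₕ = 0.09591218; term = 0.09591218²·(1 − 0.24874498)·10.77/991 = 7.5106397 × 10^-5.
Small: Wₕ = 0.36065771; term = 0.36065771²·(1 − 0.02423069)·17/363 = 0.005944015.
Sum = 0.0075672248.
SE = √(0.0075672248) = 0.08699.

0.08699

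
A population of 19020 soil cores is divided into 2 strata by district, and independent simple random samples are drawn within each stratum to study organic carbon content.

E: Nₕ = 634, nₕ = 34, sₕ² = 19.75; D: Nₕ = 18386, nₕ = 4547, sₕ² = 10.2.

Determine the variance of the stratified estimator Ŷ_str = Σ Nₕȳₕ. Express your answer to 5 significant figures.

Var(Ŷ_str) = Σₕ Nₕ²(1 − fₕ)sₕ²/nₕ.
E: 634²·(1 − 34/634)·19.75/34 = 220967.65.
D: 18386²·(1 − 4547/18386)·10.2/4547 = 570777.94.
Sum = 791745.59.

791750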